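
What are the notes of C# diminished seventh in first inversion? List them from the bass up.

E, G, Bb, C#

C# diminished seventh is C#–E–G–Bb. First inversion puts the third (E) in the bass, with the remaining tones above: E, G, Bb, C#.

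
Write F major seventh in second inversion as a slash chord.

Second inversion of F major seventh has the fifth (C) in the bass. As a slash chord: Fmaj7/C.

Fmaj7/C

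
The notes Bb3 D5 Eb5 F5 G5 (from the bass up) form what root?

Reordering Bb, D, Eb, F, G into stacked thirds gives Eb–G–Bb–D–F; the bottom of that stack, Eb, is the root.

Eb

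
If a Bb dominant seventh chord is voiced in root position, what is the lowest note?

Bb

In root position the root is lowest. For Bb dominant seventh (Bb–D–F–Ab) that is Bb.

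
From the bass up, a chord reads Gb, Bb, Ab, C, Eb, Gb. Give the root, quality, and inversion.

Ab dominant ninth, third inversion

The distinct note names are Gb, Bb, Ab, C, Eb. Stacked in thirds they read Ab–C–Eb–Gb–Bb, which is a dominant ninth chord on Ab.
With the seventh (Gb) in the bass, the chord is in third inversion.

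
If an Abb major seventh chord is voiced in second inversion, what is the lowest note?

Ebb

Abb major seventh is Abb–Cb–Ebb–Gb. Second inversion places the fifth in the bass: Ebb.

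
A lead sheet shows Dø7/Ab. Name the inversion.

second inversion

Dø7/Ab means D half-diminished seventh with Ab in the bass. Ab is the fifth of D half-diminished seventh (D–F–Ab–C), so this is second inversion.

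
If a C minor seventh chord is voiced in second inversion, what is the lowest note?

G

C minor seventh is C–Eb–G–Bb. Second inversion places the fifth in the bass: G.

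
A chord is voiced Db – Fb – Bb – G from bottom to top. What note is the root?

Db, Fb, Bb, G are the tones of a G diminished seventh chord (G–Bb–Db–Fb), making G the root.

G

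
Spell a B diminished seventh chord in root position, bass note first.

Spelling B diminished seventh: B–D–F–Ab. In root position the root is bass, giving B, D, F, Ab from the bottom.

B, D, F, Ab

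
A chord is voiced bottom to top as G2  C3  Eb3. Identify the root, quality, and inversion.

The pitch classes G, C, Eb arrange in thirds as C–Eb–G: a C minor triad.
G is the fifth of C minor; fifth in the bass means second inversion (figured bass 6/4).

C minor, second inversion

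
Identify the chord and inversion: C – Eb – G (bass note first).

C minor, root position

The distinct note names are C, Eb, G. Stacked in thirds they read C–Eb–G, which is a minor triad on C.
The lowest note is C, the root of the chord, so this is root position (figured bass 5/3).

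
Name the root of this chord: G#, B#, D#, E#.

Reordering G#, B#, D#, E# into stacked thirds gives E#–G#–B#–D#; the bottom of that stack, E#, is the root.

E#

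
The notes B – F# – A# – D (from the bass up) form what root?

The distinct letter names are B, F#, A#, D. Arranged as a stack of thirds they read B–D–F#–A#, so B is the root (a B minor-major seventh chord).

B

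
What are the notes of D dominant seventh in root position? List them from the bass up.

D, F#, A, C

D dominant seventh is D–F#–A–C. Root position puts the root (D) in the bass, with the remaining tones above: D, F#, A, C.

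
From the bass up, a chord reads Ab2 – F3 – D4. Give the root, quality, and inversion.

D diminished, second inversion

Reducing to letter names: Ab, F, D. These stack in thirds as D–F–Ab — a D diminished triad.
Ab is the fifth of D diminished; fifth in the bass means second inversion (figured bass 6/4).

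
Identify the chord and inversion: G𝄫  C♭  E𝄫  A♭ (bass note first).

Ab diminished seventh, third inversion

Reducing to letter names: Gbb, Cb, Ebb, Ab. These stack in thirds as Ab–Cb–Ebb–Gbb — an Ab diminished seventh chord.
Gbb is the seventh of Ab diminished seventh; seventh in the bass means third inversion (figured bass 4/2).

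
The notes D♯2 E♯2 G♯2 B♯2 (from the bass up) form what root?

E#

D#, E#, G#, B# are the tones of an E# minor seventh chord (E#–G#–B#–D#), making E# the root.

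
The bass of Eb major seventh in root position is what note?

The root of Eb major seventh (Eb–G–Bb–D) is Eb; that is the bass in root position.

Eb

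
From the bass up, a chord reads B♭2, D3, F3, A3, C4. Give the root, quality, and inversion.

Bb major ninth, root position

The distinct note names are Bb, D, F, A, C. Stacked in thirds they read Bb–D–F–A–C, which is a major ninth chord on Bb.
Bb is the root of Bb major ninth; root in the bass means root position.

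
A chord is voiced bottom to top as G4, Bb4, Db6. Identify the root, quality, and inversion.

G diminished, root position

The distinct note names are G, Bb, Db. Stacked in thirds they read G–Bb–Db, which is a diminished triad on G.
The lowest note is G, the root of the chord, so this is root position (figured bass 5/3).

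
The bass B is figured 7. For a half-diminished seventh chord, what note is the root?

The figures 7 mean the root of the chord is in the bass. If B is the root of a half-diminished seventh chord, the root is B (chord tones B–D–F–A).

B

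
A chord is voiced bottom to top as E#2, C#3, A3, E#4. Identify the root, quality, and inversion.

Reducing to letter names: E#, C#, A. These stack in thirds as A–C#–E# — an A augmented triad.
The lowest note is E#, the fifth of the chord, so this is second inversion (figured bass 6/4).

A augmented, second inversion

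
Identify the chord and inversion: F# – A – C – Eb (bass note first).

The distinct note names are F#, A, C, Eb. Stacked in thirds they read F#–A–C–Eb, which is a diminished seventh chord on F#.
The lowest note is F#, the root of the chord, so this is root position (figured bass 7).

F# diminished seventh, root position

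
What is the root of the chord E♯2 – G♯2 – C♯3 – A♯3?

E#, G#, C#, A# are the tones of an A# minor seventh chord (A#–C#–E#–G#), making A# the root.

A#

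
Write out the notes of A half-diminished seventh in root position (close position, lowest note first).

The chord tones are A–C–Eb–G. With the root (A) lowest for root position: A, C, Eb, G.

A, C, Eb, G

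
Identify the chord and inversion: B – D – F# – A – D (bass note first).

The distinct note names are B, D, F#, A. Stacked in thirds they read B–D–F#–A, which is a minor seventh chord on B.
With the root (B) in the bass, the chord is in root position (figured bass 7).

B minor seventh, root position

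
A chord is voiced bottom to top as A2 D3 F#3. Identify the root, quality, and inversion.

The pitch classes A, D, F# arrange in thirds as D–F#–A: a D major triad.
The lowest note is A, the fifth of the chord, so this is second inversion (figured bass 6/4).

D major, second inversion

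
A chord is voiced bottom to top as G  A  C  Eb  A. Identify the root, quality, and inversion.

A half-diminished seventh, third inversion

The distinct note names are G, A, C, Eb. Stacked in thirds they read A–C–Eb–G, which is a half-diminished seventh chord on A.
With the seventh (G) in the bass, the chord is in third inversion (figured bass 4/2).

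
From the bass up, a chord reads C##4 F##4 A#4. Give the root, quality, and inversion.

F## minor, second inversion

The pitch classes C##, F##, A# arrange in thirds as F##–A#–C##: an F## minor triad.
The lowest note is C##, the fifth of the chord, so this is second inversion (figured bass 6/4).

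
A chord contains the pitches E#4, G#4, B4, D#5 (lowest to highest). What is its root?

E#, G#, B, D# are the tones of an E# half-diminished seventh chord (E#–G#–B–D#), making E# the root.

E#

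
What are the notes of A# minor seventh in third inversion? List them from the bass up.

G#, A#, C#, E#

A# minor seventh is A#–C#–E#–G#. Third inversion puts the seventh (G#) in the bass, with the remaining tones above: G#, A#, C#, E#.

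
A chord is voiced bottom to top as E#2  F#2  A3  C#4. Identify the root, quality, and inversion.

F# minor-major seventh, third inversion

The pitch classes E#, F#, A, C# arrange in thirds as F#–A–C#–E#: an F# minor-major seventh chord.
The lowest note is E#, the seventh of the chord, so this is third inversion (figured bass 4/2).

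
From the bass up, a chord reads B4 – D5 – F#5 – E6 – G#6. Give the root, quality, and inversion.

The pitch classes B, D, F#, E, G# arrange in thirds as E–G#–B–D–F#: an E dominant ninth chord.
With the fifth (B) in the bass, the chord is in second inversion.

E dominant ninth, second inversion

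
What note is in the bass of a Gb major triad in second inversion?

Db

In second inversion the fifth is lowest. For Gb major (Gb–Bb–Db) that is Db.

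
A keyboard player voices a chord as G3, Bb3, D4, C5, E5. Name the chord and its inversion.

C dominant ninth, second inversion

The pitch classes G, Bb, D, C, E arrange in thirds as C–E–G–Bb–D: a C dominant ninth chord.
G is the fifth of C dominant ninth; fifth in the bass means second inversion.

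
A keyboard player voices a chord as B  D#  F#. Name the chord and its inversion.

The pitch classes B, D#, F# arrange in thirds as B–D#–F#: a B major triad.
The lowest note is B, the root of the chord, so this is root position (figured bass 5/3).

B major, root position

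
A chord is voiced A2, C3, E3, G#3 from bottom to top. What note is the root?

Reordering A, C, E, G# into stacked thirds gives A–C–E–G#; the bottom of that stack, A, is the root.

A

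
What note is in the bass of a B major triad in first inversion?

In first inversion the third is lowest. For B major (B–D#–F#) that is D#.

D#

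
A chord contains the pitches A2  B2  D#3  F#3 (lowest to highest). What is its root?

Reordering A, B, D#, F# into stacked thirds gives B–D#–F#–A; the bottom of that stack, B, is the root.

B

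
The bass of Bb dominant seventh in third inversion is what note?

In third inversion the seventh is lowest. For Bb dominant seventh (Bb–D–F–Ab) that is Ab.

Ab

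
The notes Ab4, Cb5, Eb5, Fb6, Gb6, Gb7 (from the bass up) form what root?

Fb

Ab, Cb, Eb, Fb, Gb are the tones of an Fb major ninth chord (Fb–Ab–Cb–Eb–Gb), making Fb the root.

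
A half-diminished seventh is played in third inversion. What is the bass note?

G

A half-diminished seventh is A–C–Eb–G. Third inversion places the seventh in the bass: G.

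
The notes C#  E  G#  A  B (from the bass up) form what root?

A

C#, E, G#, A, B are the tones of an A major ninth chord (A–C#–E–G#–B), making A the root.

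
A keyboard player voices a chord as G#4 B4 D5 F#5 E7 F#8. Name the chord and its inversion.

E dominant ninth, first inversion

Reducing to letter names: G#, B, D, F#, E. These stack in thirds as E–G#–B–D–F# — an E dominant ninth chord.
G# is the third of E dominant ninth; third in the bass means first inversion.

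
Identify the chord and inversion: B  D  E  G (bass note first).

Reducing to letter names: B, D, E, G. These stack in thirds as E–G–B–D — an E minor seventh chord.
With the fifth (B) in the bass, the chord is in second inversion (figured bass 4/3).

E minor seventh, second inversion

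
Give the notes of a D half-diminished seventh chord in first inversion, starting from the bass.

F, Ab, C, D

Spelling D half-diminished seventh: D–F–Ab–C. In first inversion the third is bass, giving F, Ab, C, D from the bottom.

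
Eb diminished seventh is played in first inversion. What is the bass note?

Gb

The third of Eb diminished seventh (Eb–Gb–Bbb–Dbb) is Gb; that is the bass in first inversion.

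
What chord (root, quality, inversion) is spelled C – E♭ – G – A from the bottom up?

The distinct note names are C, Eb, G, A. Stacked in thirds they read A–C–Eb–G, which is a half-diminished seventh chord on A.
C is the third of A half-diminished seventh; third in the bass means first inversion (figured bass 6/5).

A half-diminished seventh, first inversion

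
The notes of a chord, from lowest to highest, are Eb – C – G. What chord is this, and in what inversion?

The pitch classes Eb, C, G arrange in thirds as C–Eb–G: a C minor triad.
The lowest note is Eb, the third of the chord, so this is first inversion (figured bass 6).

C minor, first inversion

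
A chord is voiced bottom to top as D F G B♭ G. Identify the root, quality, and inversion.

G minor seventh, second inversion

The distinct note names are D, F, G, Bb. Stacked in thirds they read G–Bb–D–F, which is a minor seventh chord on G.
With the fifth (D) in the bass, the chord is in second inversion (figured bass 4/3).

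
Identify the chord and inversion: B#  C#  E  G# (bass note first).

Reducing to letter names: B#, C#, E, G#. These stack in thirds as C#–E–G#–B# — a C# minor-major seventh chord.
The lowest note is B#, the seventh of the chord, so this is third inversion (figured bass 4/2).

C# minor-major seventh, third inversion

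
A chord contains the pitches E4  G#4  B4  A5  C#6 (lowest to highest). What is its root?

E, G#, B, A, C# are the tones of an A major ninth chord (A–C#–E–G#–B), making A the root.

A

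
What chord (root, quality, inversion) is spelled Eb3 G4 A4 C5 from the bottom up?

The distinct note names are Eb, G, A, C. Stacked in thirds they read A–C–Eb–G, which is a half-diminished seventh chord on A.
With the fifth (Eb) in the bass, the chord is in second inversion (figured bass 4/3).

A half-diminished seventh, second inversion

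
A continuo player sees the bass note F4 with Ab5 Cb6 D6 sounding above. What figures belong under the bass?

6/5

The notes F, Ab, Cb, D stack in thirds as D–F–Ab–Cb — a D diminished seventh chord. The bass F is the third, so this is first inversion: figured 6/5.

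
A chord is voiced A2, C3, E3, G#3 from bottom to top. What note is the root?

A

The distinct letter names are A, C, E, G#. Arranged as a stack of thirds they read A–C–E–G#, so A is the root (an A minor-major seventh chord).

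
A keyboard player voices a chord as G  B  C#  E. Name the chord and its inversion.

Reducing to letter names: G, B, C#, E. These stack in thirds as C#–E–G–B — a C# half-diminished seventh chord.
G is the fifth of C# half-diminished seventh; fifth in the bass means second inversion (figured bass 4/3).

C# half-diminished seventh, second inversion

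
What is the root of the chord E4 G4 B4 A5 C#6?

A

Reordering E, G, B, A, C# into stacked thirds gives A–C#–E–G–B; the bottom of that stack, A, is the root.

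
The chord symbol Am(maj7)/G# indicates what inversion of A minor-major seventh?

Am(maj7)/G# means A minor-major seventh with G# in the bass. G# is the seventh of A minor-major seventh (A–C–E–G#), so this is third inversion.

third inversion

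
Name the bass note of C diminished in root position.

C

The root of C diminished (C–Eb–Gb) is C; that is the bass in root position.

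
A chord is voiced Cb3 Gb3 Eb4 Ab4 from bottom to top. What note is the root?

Ab

The distinct letter names are Cb, Gb, Eb, Ab. Arranged as a stack of thirds they read Ab–Cb–Eb–Gb, so Ab is the root (an Ab minor seventh chord).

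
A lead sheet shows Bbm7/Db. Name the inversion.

Bbm7/Db means Bb minor seventh with Db in the bass. Db is the third of Bb minor seventh (Bb–Db–F–Ab), so this is first inversion.

first inversion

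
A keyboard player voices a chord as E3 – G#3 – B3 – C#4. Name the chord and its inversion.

C# minor seventh, first inversion

The pitch classes E, G#, B, C# arrange in thirds as C#–E–G#–B: a C# minor seventh chord.
With the third (E) in the bass, the chord is in first inversion (figured bass 6/5).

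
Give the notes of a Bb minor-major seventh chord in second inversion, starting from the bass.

The chord tones are Bb–Db–F–A. With the fifth (F) lowest for second inversion: F, A, Bb, Db.

F, A, Bb, Db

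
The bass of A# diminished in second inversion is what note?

E

A# diminished is A#–C#–E. Second inversion places the fifth in the bass: E.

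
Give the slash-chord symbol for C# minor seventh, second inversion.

Second inversion of C# minor seventh has the fifth (G#) in the bass. As a slash chord: C#m7/G#.

C#m7/G#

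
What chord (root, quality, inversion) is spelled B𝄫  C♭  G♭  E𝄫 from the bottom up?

The pitch classes Bbb, Cb, Gb, Ebb arrange in thirds as Cb–Ebb–Gb–Bbb: a Cb minor seventh chord.
With the seventh (Bbb) in the bass, the chord is in third inversion (figured bass 4/2).

Cb minor seventh, third inversion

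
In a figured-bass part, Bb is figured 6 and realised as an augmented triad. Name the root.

Gb

The figures 6 mean the third of the chord is in the bass. If Bb is the third of an augmented triad, the root is Gb (chord tones Gb–Bb–D).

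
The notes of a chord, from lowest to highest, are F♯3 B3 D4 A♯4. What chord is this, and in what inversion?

B minor-major seventh, second inversion

Reducing to letter names: F#, B, D, A#. These stack in thirds as B–D–F#–A# — a B minor-major seventh chord.
With the fifth (F#) in the bass, the chord is in second inversion (figured bass 4/3).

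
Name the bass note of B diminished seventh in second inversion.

In second inversion the fifth is lowest. For B diminished seventh (B–D–F–Ab) that is F.

F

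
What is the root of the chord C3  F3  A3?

C, F, A are the tones of an F major triad (F–A–C), making F the root.

F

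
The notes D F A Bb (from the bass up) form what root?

The distinct letter names are D, F, A, Bb. Arranged as a stack of thirds they read Bb–D–F–A, so Bb is the root (a Bb major seventh chord).

Bb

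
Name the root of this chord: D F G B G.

G

The distinct letter names are D, F, G, B. Arranged as a stack of thirds they read G–B–D–F, so G is the root (a G dominant seventh chord).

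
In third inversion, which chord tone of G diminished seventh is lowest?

Fb

G diminished seventh is G–Bb–Db–Fb. Third inversion places the seventh in the bass: Fb.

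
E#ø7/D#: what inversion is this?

third inversion

E#ø7/D# means E# half-diminished seventh with D# in the bass. D# is the seventh of E# half-diminished seventh (E#–G#–B–D#), so this is third inversion.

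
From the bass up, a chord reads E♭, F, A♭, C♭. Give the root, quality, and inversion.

The distinct note names are Eb, F, Ab, Cb. Stacked in thirds they read F–Ab–Cb–Eb, which is a half-diminished seventh chord on F.
With the seventh (Eb) in the bass, the chord is in third inversion (figured bass 4/2).

F half-diminished seventh, third inversion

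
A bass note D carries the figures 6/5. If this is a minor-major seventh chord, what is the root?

The figures 6/5 mean the third of the chord is in the bass. If D is the third of a minor-major seventh chord, the root is B (chord tones B–D–F#–A#).

B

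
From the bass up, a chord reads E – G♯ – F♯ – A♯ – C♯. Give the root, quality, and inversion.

The distinct note names are E, G#, F#, A#, C#. Stacked in thirds they read F#–A#–C#–E–G#, which is a dominant ninth chord on F#.
With the seventh (E) in the bass, the chord is in third inversion.

F# dominant ninth, third inversion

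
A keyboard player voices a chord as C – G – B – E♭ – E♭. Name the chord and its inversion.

The distinct note names are C, G, B, Eb. Stacked in thirds they read C–Eb–G–B, which is a minor-major seventh chord on C.
With the root (C) in the bass, the chord is in root position (figured bass 7).

C minor-major seventh, root position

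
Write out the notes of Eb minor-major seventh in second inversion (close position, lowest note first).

Bb, D, Eb, Gb

Spelling Eb minor-major seventh: Eb–Gb–Bb–D. In second inversion the fifth is bass, giving Bb, D, Eb, Gb from the bottom.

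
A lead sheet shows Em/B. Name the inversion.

second inversion

Em/B means E minor with B in the bass. B is the fifth of E minor (E–G–B), so this is second inversion.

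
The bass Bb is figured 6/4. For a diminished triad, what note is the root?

The figures 6/4 mean the fifth of the chord is in the bass. If Bb is the fifth of a diminished triad, the root is E (chord tones E–G–Bb).

E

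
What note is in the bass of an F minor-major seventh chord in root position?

F minor-major seventh is F–Ab–C–E. Root position places the root in the bass: F.

F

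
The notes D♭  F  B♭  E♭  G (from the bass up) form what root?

Reordering Db, F, Bb, Eb, G into stacked thirds gives Eb–G–Bb–Db–F; the bottom of that stack, Eb, is the root.

Eb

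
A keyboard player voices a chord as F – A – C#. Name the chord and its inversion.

Reducing to letter names: F, A, C#. These stack in thirds as F–A–C# — an F augmented triad.
F is the root of F augmented; root in the bass means root position (figured bass 5/3).

F augmented, root position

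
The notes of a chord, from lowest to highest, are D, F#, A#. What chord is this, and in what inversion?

D augmented, root position

The pitch classes D, F#, A# arrange in thirds as D–F#–A#: a D augmented triad.
The lowest note is D, the root of the chord, so this is root position (figured bass 5/3).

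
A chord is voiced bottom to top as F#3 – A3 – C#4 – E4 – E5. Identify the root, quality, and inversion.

F# minor seventh, root position

Reducing to letter names: F#, A, C#, E. These stack in thirds as F#–A–C#–E — an F# minor seventh chord.
The lowest note is F#, the root of the chord, so this is root position (figured bass 7).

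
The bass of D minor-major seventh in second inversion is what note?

The fifth of D minor-major seventh (D–F–A–C#) is A; that is the bass in second inversion.

A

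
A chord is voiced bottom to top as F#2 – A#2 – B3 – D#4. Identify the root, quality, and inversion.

B major seventh, second inversion

Reducing to letter names: F#, A#, B, D#. These stack in thirds as B–D#–F#–A# — a B major seventh chord.
F# is the fifth of B major seventh; fifth in the bass means second inversion (figured bass 4/3).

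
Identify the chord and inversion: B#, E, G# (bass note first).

The distinct note names are B#, E, G#. Stacked in thirds they read E–G#–B#, which is an augmented triad on E.
The lowest note is B#, the fifth of the chord, so this is second inversion (figured bass 6/4).

E augmented, second inversion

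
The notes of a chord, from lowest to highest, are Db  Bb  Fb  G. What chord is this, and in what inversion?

The distinct note names are Db, Bb, Fb, G. Stacked in thirds they read G–Bb–Db–Fb, which is a diminished seventh chord on G.
Db is the fifth of G diminished seventh; fifth in the bass means second inversion (figured bass 4/3).

G diminished seventh, second inversion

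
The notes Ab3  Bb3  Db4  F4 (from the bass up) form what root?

The distinct letter names are Ab, Bb, Db, F. Arranged as a stack of thirds they read Bb–Db–F–Ab, so Bb is the root (a Bb minor seventh chord).

Bb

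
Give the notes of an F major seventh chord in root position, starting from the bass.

Spelling F major seventh: F–A–C–E. In root position the root is bass, giving F, A, C, E from the bottom.

F, A, C, E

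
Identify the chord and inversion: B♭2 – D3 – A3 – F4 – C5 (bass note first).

Bb major ninth, root position

Reducing to letter names: Bb, D, A, F, C. These stack in thirds as Bb–D–F–A–C — a Bb major ninth chord.
The lowest note is Bb, the root of the chord, so this is root position.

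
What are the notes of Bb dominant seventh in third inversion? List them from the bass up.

Ab, Bb, D, F

Spelling Bb dominant seventh: Bb–D–F–Ab. In third inversion the seventh is bass, giving Ab, Bb, D, F from the bottom.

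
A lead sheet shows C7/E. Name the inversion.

first inversion

C7/E means C dominant seventh with E in the bass. E is the third of C dominant seventh (C–E–G–Bb), so this is first inversion.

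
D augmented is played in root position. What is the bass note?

D

D augmented is D–F#–A#. Root position places the root in the bass: D.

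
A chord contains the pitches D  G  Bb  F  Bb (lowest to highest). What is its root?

Reordering D, G, Bb, F into stacked thirds gives G–Bb–D–F; the bottom of that stack, G, is the root.

G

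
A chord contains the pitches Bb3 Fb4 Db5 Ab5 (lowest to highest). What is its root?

Bb

The distinct letter names are Bb, Fb, Db, Ab. Arranged as a stack of thirds they read Bb–Db–Fb–Ab, so Bb is the root (a Bb half-diminished seventh chord).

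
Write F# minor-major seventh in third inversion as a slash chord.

F#m(maj7)/E#

Third inversion of F# minor-major seventh has the seventh (E#) in the bass. As a slash chord: F#m(maj7)/E#.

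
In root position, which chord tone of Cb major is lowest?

Cb

The root of Cb major (Cb–Eb–Gb) is Cb; that is the bass in root position.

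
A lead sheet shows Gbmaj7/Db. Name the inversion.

second inversion

Gbmaj7/Db means Gb major seventh with Db in the bass. Db is the fifth of Gb major seventh (Gb–Bb–Db–F), so this is second inversion.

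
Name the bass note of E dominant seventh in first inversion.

G#

The third of E dominant seventh (E–G#–B–D) is G#; that is the bass in first inversion.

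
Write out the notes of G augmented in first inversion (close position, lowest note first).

B, D#, G

G augmented is G–B–D#. First inversion puts the third (B) in the bass, with the remaining tones above: B, D#, G.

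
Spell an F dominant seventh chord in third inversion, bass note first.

Eb, F, A, C

The chord tones are F–A–C–Eb. With the seventh (Eb) lowest for third inversion: Eb, F, A, C.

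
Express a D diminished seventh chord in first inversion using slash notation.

Ddim7/F

First inversion of D diminished seventh has the third (F) in the bass. As a slash chord: Ddim7/F.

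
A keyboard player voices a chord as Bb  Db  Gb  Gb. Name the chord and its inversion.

Gb major, first inversion

The pitch classes Bb, Db, Gb arrange in thirds as Gb–Bb–Db: a Gb major triad.
Bb is the third of Gb major; third in the bass means first inversion (figured bass 6).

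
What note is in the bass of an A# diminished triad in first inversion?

C#

A# diminished is A#–C#–E. First inversion places the third in the bass: C#.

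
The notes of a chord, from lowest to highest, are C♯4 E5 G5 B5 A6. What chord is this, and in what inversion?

The distinct note names are C#, E, G, B, A. Stacked in thirds they read A–C#–E–G–B, which is a dominant ninth chord on A.
With the third (C#) in the bass, the chord is in first inversion.

A dominant ninth, first inversion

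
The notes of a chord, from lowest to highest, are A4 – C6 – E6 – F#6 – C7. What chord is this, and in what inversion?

Reducing to letter names: A, C, E, F#. These stack in thirds as F#–A–C–E — an F# half-diminished seventh chord.
A is the third of F# half-diminished seventh; third in the bass means first inversion (figured bass 6/5).

F# half-diminished seventh, first inversion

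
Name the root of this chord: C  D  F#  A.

D

C, D, F#, A are the tones of a D dominant seventh chord (D–F#–A–C), making D the root.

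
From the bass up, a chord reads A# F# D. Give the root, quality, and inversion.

The distinct note names are A#, F#, D. Stacked in thirds they read D–F#–A#, which is an augmented triad on D.
A# is the fifth of D augmented; fifth in the bass means second inversion (figured bass 6/4).

D augmented, second inversion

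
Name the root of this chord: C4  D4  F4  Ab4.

D

C, D, F, Ab are the tones of a D half-diminished seventh chord (D–F–Ab–C), making D the root.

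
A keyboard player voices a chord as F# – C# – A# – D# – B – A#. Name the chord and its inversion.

B major ninth, second inversion

The distinct note names are F#, C#, A#, D#, B. Stacked in thirds they read B–D#–F#–A#–C#, which is a major ninth chord on B.
The lowest note is F#, the fifth of the chord, so this is second inversion.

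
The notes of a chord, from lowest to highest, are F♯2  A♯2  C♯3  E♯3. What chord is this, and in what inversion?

F# major seventh, root position

The distinct note names are F#, A#, C#, E#. Stacked in thirds they read F#–A#–C#–E#, which is a major seventh chord on F#.
F# is the root of F# major seventh; root in the bass means root position (figured bass 7).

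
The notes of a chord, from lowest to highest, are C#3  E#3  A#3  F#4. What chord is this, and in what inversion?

F# major seventh, second inversion

The distinct note names are C#, E#, A#, F#. Stacked in thirds they read F#–A#–C#–E#, which is a major seventh chord on F#.
C# is the fifth of F# major seventh; fifth in the bass means second inversion (figured bass 4/3).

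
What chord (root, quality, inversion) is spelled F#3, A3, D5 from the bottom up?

D major, first inversion

Reducing to letter names: F#, A, D. These stack in thirds as D–F#–A — a D major triad.
With the third (F#) in the bass, the chord is in first inversion (figured bass 6).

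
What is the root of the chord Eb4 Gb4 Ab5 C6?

Ab

Eb, Gb, Ab, C are the tones of an Ab dominant seventh chord (Ab–C–Eb–Gb), making Ab the root.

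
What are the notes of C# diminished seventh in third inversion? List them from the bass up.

C# diminished seventh is C#–E–G–Bb. Third inversion puts the seventh (Bb) in the bass, with the remaining tones above: Bb, C#, E, G.

Bb, C#, E, G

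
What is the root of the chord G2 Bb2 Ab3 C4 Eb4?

Ab

Reordering G, Bb, Ab, C, Eb into stacked thirds gives Ab–C–Eb–G–Bb; the bottom of that stack, Ab, is the root.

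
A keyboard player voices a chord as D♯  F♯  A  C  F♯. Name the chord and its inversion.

The distinct note names are D#, F#, A, C. Stacked in thirds they read D#–F#–A–C, which is a diminished seventh chord on D#.
The lowest note is D#, the root of the chord, so this is root position (figured bass 7).

D# diminished seventh, root position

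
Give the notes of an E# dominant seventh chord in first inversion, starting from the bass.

Spelling E# dominant seventh: E#–G##–B#–D#. In first inversion the third is bass, giving G##, B#, D#, E# from the bottom.

G##, B#, D#, E#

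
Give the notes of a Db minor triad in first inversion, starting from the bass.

Fb, Ab, Db

Db minor is Db–Fb–Ab. First inversion puts the third (Fb) in the bass, with the remaining tones above: Fb, Ab, Db.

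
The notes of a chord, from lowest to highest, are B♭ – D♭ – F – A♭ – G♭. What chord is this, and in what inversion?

The pitch classes Bb, Db, F, Ab, Gb arrange in thirds as Gb–Bb–Db–F–Ab: a Gb major ninth chord.
The lowest note is Bb, the third of the chord, so this is first inversion.

Gb major ninth, first inversion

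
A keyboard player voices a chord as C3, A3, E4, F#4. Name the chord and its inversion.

The pitch classes C, A, E, F# arrange in thirds as F#–A–C–E: an F# half-diminished seventh chord.
C is the fifth of F# half-diminished seventh; fifth in the bass means second inversion (figured bass 4/3).

F# half-diminished seventh, second inversion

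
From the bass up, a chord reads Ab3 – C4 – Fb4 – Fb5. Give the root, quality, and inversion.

Fb augmented, first inversion

The distinct note names are Ab, C, Fb. Stacked in thirds they read Fb–Ab–C, which is an augmented triad on Fb.
With the third (Ab) in the bass, the chord is in first inversion (figured bass 6).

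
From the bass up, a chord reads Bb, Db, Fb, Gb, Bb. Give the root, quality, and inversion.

Reducing to letter names: Bb, Db, Fb, Gb. These stack in thirds as Gb–Bb–Db–Fb — a Gb dominant seventh chord.
The lowest note is Bb, the third of the chord, so this is first inversion (figured bass 6/5).

Gb dominant seventh, first inversion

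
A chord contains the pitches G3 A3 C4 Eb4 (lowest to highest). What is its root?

The distinct letter names are G, A, C, Eb. Arranged as a stack of thirds they read A–C–Eb–G, so A is the root (an A half-diminished seventh chord).

A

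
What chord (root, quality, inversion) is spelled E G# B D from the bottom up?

The distinct note names are E, G#, B, D. Stacked in thirds they read E–G#–B–D, which is a dominant seventh chord on E.
The lowest note is E, the root of the chord, so this is root position (figured bass 7).

E dominant seventh, root position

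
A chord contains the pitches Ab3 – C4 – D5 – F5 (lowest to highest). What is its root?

D

The distinct letter names are Ab, C, D, F. Arranged as a stack of thirds they read D–F–Ab–C, so D is the root (a D half-diminished seventh chord).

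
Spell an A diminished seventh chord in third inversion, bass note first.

The chord tones are A–C–Eb–Gb. With the seventh (Gb) lowest for third inversion: Gb, A, C, Eb.

Gb, A, C, Eb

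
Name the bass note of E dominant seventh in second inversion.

In second inversion the fifth is lowest. For E dominant seventh (E–G#–B–D) that is B.

B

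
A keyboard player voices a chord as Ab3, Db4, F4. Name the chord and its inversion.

The distinct note names are Ab, Db, F. Stacked in thirds they read Db–F–Ab, which is a major triad on Db.
With the fifth (Ab) in the bass, the chord is in second inversion (figured bass 6/4).

Db major, second inversion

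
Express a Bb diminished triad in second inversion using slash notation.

Bbdim/Fb

Second inversion of Bb diminished has the fifth (Fb) in the bass. As a slash chord: Bbdim/Fb.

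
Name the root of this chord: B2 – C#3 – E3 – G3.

C#

The distinct letter names are B, C#, E, G. Arranged as a stack of thirds they read C#–E–G–B, so C# is the root (a C# half-diminished seventh chord).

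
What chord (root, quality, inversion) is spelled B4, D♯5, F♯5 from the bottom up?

Reducing to letter names: B, D#, F#. These stack in thirds as B–D#–F# — a B major triad.
With the root (B) in the bass, the chord is in root position (figured bass 5/3).

B major, root position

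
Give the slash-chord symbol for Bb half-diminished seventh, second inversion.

Second inversion of Bb half-diminished seventh has the fifth (Fb) in the bass. As a slash chord: Bbø7/Fb.

Bbø7/Fb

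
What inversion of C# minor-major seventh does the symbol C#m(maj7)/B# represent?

third inversion

C#m(maj7)/B# means C# minor-major seventh with B# in the bass. B# is the seventh of C# minor-major seventh (C#–E–G#–B#), so this is third inversion.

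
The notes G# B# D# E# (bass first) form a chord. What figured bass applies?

The notes G#, B#, D#, E# stack in thirds as E#–G#–B#–D# — an E# minor seventh chord. The bass G# is the third, so this is first inversion: figured 6/5.

6/5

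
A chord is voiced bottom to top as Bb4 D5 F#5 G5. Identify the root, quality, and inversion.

G minor-major seventh, first inversion

Reducing to letter names: Bb, D, F#, G. These stack in thirds as G–Bb–D–F# — a G minor-major seventh chord.
The lowest note is Bb, the third of the chord, so this is first inversion (figured bass 6/5).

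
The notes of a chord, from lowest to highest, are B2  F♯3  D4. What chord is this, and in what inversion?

B minor, root position

The distinct note names are B, F#, D. Stacked in thirds they read B–D–F#, which is a minor triad on B.
With the root (B) in the bass, the chord is in root position (figured bass 5/3).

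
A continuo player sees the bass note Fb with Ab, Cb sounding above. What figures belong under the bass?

The notes Fb, Ab, Cb stack in thirds as Fb–Ab–Cb — an Fb major triad. The bass Fb is the root, so this is root position: figured 5/3.

5/3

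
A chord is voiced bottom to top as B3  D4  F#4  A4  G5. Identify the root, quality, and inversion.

G major ninth, first inversion

The distinct note names are B, D, F#, A, G. Stacked in thirds they read G–B–D–F#–A, which is a major ninth chord on G.
B is the third of G major ninth; third in the bass means first inversion.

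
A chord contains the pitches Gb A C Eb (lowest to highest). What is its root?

A

Reordering Gb, A, C, Eb into stacked thirds gives A–C–Eb–Gb; the bottom of that stack, A, is the root.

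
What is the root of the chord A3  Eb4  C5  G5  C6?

A

Reordering A, Eb, C, G into stacked thirds gives A–C–Eb–G; the bottom of that stack, A, is the root.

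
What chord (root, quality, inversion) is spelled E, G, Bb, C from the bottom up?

The distinct note names are E, G, Bb, C. Stacked in thirds they read C–E–G–Bb, which is a dominant seventh chord on C.
With the third (E) in the bass, the chord is in first inversion (figured bass 6/5).

C dominant seventh, first inversion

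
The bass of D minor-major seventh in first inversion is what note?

F

The third of D minor-major seventh (D–F–A–C#) is F; that is the bass in first inversion.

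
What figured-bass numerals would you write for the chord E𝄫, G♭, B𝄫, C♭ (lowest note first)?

The notes Ebb, Gb, Bbb, Cb stack in thirds as Cb–Ebb–Gb–Bbb — a Cb minor seventh chord. The bass Ebb is the third, so this is first inversion: figured 6/5.

6/5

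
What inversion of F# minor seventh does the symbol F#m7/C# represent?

F#m7/C# means F# minor seventh with C# in the bass. C# is the fifth of F# minor seventh (F#–A–C#–E), so this is second inversion.

second inversion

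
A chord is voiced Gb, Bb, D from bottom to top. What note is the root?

Gb, Bb, D are the tones of a Gb augmented triad (Gb–Bb–D), making Gb the root.

Gb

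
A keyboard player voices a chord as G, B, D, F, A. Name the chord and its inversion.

The pitch classes G, B, D, F, A arrange in thirds as G–B–D–F–A: a G dominant ninth chord.
With the root (G) in the bass, the chord is in root position.

G dominant ninth, root position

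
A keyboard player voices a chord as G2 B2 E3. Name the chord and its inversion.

Reducing to letter names: G, B, E. These stack in thirds as E–G–B — an E minor triad.
With the third (G) in the bass, the chord is in first inversion (figured bass 6).

E minor, first inversion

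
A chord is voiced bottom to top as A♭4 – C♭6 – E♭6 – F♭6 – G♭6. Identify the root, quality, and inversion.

The distinct note names are Ab, Cb, Eb, Fb, Gb. Stacked in thirds they read Fb–Ab–Cb–Eb–Gb, which is a major ninth chord on Fb.
The lowest note is Ab, the third of the chord, so this is first inversion.

Fb major ninth, first inversion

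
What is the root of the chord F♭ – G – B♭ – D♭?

G

Fb, G, Bb, Db are the tones of a G diminished seventh chord (G–Bb–Db–Fb), making G the root.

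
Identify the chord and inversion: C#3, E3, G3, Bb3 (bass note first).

C# diminished seventh, root position

The pitch classes C#, E, G, Bb arrange in thirds as C#–E–G–Bb: a C# diminished seventh chord.
The lowest note is C#, the root of the chord, so this is root position (figured bass 7).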